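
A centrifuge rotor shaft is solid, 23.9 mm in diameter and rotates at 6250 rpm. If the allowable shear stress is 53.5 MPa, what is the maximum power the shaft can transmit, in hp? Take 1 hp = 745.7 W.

126 hp

J = πd⁴/32 = π(0.0239)⁴/32 = 3.203×10^-8 m⁴.
T_max = τ_allow·J/r = 5.35×10^7 × 3.203×10^-8 / 0.0119 = 143.4 N·m.
ω = 2π·6250/60 = 654.5 rad/s, so P_max = T_max·ω = 9.386×10^4 W.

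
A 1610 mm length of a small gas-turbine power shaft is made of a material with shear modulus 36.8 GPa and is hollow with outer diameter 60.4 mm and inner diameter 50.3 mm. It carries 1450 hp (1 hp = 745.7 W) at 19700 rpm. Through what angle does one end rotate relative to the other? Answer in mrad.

33.8 mrad

ω = 2π·19700/60 = 2063 rad/s, so T = P/ω = 1450×745.7 / 2063 = 524.1 N·m.
J = π(d_o⁴ − d_i⁴)/32 = π(0.0604⁴ − 0.0503⁴)/32 = 6.782×10^-7 m⁴.
θ = T·L/(G·J) = 524.1 × 1.61 / (36.8×10⁹ × 6.782×10^-7) = 0.03381 rad.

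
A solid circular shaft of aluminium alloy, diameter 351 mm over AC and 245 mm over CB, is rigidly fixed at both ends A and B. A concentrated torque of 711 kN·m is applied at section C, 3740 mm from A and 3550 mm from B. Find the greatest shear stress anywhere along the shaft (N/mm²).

67.0 N/mm²

Compatibility: T_A·a/J_AC = T_B·b/J_CB with T_A + T_B = T₀.
J_AC = 1.49×10^-3 m⁴, J_CB = 3.54×10^-4 m⁴, so T_A = T₀·(J_AC/a)/((J_AC/a)+(J_CB/b)) = 568800 N·m, T_B = 142200 N·m.
τ in each portion: τ_AC = 6.70×10^7 Pa, τ_CB = 4.93×10^7 Pa; maximum is in AC.
τ_max = T_AC·r/J = 568800·0.175/1.49×10^-3 = 6.699×10^7 Pa.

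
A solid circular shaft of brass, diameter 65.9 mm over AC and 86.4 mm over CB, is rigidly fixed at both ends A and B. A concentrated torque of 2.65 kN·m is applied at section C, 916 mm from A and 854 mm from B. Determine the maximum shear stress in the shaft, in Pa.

Compatibility: T_A·a/J_AC = T_B·b/J_CB with T_A + T_B = T₀.
J_AC = 1.85×10^-6 m⁴, J_CB = 5.47×10^-6 m⁴, so T_A = T₀·(J_AC/a)/((J_AC/a)+(J_CB/b)) = 635.6 N·m, T_B = 2014 N·m.
τ in each portion: τ_AC = 1.13×10^7 Pa, τ_CB = 1.59×10^7 Pa; maximum is in CB.
τ_max = T_CB·r/J = 2014·0.0432/5.47×10^-6 = 1.591×10^7 Pa.

1.59e7 Pa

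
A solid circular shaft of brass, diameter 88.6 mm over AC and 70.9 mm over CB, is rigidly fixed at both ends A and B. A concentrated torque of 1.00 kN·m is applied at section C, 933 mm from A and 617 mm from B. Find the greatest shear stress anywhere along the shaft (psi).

Compatibility: T_A·a/J_AC = T_B·b/J_CB with T_A + T_B = T₀.
J_AC = 6.05×10^-6 m⁴, J_CB = 2.48×10^-6 m⁴, so T_A = T₀·(J_AC/a)/((J_AC/a)+(J_CB/b)) = 617.3 N·m, T_B = 382.7 N·m.
τ in each portion: τ_AC = 4.52×10^6 Pa, τ_CB = 5.47×10^6 Pa; maximum is in CB.
τ_max = T_CB·r/J = 382.7·0.0355/2.48×10^-6 = 5.469×10^6 Pa.

793 psi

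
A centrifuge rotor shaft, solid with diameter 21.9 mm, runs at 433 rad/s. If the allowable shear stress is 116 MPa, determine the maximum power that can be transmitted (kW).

104 kW

J = πd⁴/32 = π(0.0219)⁴/32 = 2.258×10^-8 m⁴.
T_max = τ_allow·J/r = 1.16×10^8 × 2.258×10^-8 / 0.0109 = 239.2 N·m.
ω = 433 rad/s, so P_max = T_max·ω = 1.036×10^5 W.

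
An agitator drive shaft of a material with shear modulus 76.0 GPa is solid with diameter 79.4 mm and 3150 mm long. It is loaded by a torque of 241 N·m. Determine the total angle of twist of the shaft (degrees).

J = πd⁴/32 = π(0.0794)⁴/32 = 3.902×10^-6 m⁴.
θ = T·L/(G·J) = 241.0 × 3.15 / (76.0×10⁹ × 3.902×10^-6) = 2.560×10^-3 rad.

0.147°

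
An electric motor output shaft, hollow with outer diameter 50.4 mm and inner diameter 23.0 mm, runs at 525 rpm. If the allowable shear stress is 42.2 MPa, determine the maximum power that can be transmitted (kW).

55.8 kW

J = π(d_o⁴ − d_i⁴)/32 = π(0.0504⁴ − 0.0230⁴)/32 = 6.060×10^-7 m⁴.
T_max = τ_allow·J/r = 4.22×10^7 × 6.060×10^-7 / 0.0252 = 1015 N·m.
ω = 2π·525/60 = 54.98 rad/s, so P_max = T_max·ω = 5.579×10^4 W.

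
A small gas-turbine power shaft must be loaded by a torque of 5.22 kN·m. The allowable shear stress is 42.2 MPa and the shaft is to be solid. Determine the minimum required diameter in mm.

For a solid shaft τ_max = 16T/(πd³), so d = (16T/(π τ_allow))^(1/3) = (16·5220/(π·4.22×10^7))^(1/3) = 0.08573 m.

85.7 mm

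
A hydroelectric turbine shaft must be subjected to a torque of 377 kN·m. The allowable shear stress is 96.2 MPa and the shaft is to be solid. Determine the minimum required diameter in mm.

For a solid shaft τ_max = 16T/(πd³), so d = (16T/(π τ_allow))^(1/3) = (16·377000/(π·9.62×10^7))^(1/3) = 0.2713 m.

271 mm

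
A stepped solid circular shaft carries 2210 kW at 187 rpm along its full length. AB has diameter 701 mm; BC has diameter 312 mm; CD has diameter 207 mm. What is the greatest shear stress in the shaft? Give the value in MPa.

ω = 2π·187/60 = 19.58 rad/s, so T = P/ω = 2210×10³ / 19.58 = 112900 N·m.
Under the same torque, τ_max = 16T/(πd³) is largest where d is smallest — segment CD (d = 207 mm).
τ_max = 16·112900/(π·(0.207)³) = 6.480×10^7 Pa.

64.8 MPa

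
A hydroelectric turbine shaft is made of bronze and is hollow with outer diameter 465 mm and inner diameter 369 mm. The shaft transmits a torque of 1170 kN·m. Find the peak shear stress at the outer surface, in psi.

J = π(d_o⁴ − d_i⁴)/32 = π(0.465⁴ − 0.369⁴)/32 = 2.770×10^-3 m⁴.
τ_max = T·r/J = 1.170e6 × 0.233 / 2.770×10^-3 = 9.821×10^7 Pa.

14200 psi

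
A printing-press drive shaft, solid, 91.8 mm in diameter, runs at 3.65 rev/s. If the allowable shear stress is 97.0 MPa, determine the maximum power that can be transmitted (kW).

338 kW

J = πd⁴/32 = π(0.0918)⁴/32 = 6.972×10^-6 m⁴.
T_max = τ_allow·J/r = 9.70×10^7 × 6.972×10^-6 / 0.0459 = 14730 N·m.
ω = 2π·3.65 = 22.93 rad/s, so P_max = T_max·ω = 3.379×10^5 W.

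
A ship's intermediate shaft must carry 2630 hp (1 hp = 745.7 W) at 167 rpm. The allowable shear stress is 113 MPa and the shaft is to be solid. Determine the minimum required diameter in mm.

ω = 2π·167/60 = 17.49 rad/s, so T = P/ω = 2630×745.7 / 17.49 = 112100 N·m.
For a solid shaft τ_max = 16T/(πd³), so d = (16T/(π τ_allow))^(1/3) = (16·112100/(π·1.13×10^8))^(1/3) = 0.1716 m.

172 mm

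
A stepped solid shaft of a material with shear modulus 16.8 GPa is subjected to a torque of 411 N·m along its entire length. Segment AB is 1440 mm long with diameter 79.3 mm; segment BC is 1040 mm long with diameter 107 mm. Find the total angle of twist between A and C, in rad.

0.0111 rad

J_AB = π(0.0793)⁴/32 = 3.88×10^-6 m⁴; J_BC = π(0.107)⁴/32 = 1.29×10^-5 m⁴.
θ = (T/G)·Σ L_i/J_i = (411.0/16.8×10⁹)·(1.44/3.88×10^-6 + 1.04/1.29×10^-5) = 0.01105 rad.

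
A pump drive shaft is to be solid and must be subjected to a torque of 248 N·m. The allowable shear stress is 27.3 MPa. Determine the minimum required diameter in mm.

For a solid shaft τ_max = 16T/(πd³), so d = (16T/(π τ_allow))^(1/3) = (16·248.0/(π·2.73×10^7))^(1/3) = 0.03590 m.

35.9 mm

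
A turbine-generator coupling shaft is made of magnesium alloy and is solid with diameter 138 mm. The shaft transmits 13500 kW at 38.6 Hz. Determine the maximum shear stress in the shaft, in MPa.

108 MPa

ω = 2π·38.6 = 242.5 rad/s, so T = P/ω = 13500×10³ / 242.5 = 55660 N·m.
J = πd⁴/32 = π(0.138)⁴/32 = 3.561×10^-5 m⁴.
τ_max = T·r/J = 55660 × 0.0690 / 3.561×10^-5 = 1.079×10^8 Pa.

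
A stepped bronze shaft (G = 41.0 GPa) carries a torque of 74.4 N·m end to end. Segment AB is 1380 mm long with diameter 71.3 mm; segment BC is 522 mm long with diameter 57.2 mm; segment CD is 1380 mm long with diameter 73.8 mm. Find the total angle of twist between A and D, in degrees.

0.157°

J_AB = π(0.0713)⁴/32 = 2.54×10^-6 m⁴; J_BC = π(0.0572)⁴/32 = 1.05×10^-6 m⁴; J_CD = π(0.0738)⁴/32 = 2.91×10^-6 m⁴.
θ = (T/G)·Σ L_i/J_i = (74.40/41.0×10⁹)·(1.38/2.54×10^-6 + 0.522/1.05×10^-6 + 1.38/2.91×10^-6) = 2.748×10^-3 rad.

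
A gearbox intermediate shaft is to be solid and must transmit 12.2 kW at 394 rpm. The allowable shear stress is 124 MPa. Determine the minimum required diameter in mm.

ω = 2π·394/60 = 41.26 rad/s, so T = P/ω = 12.2×10³ / 41.26 = 295.7 N·m.
For a solid shaft τ_max = 16T/(πd³), so d = (16T/(π τ_allow))^(1/3) = (16·295.7/(π·1.24×10^8))^(1/3) = 0.02299 m.

23.0 mm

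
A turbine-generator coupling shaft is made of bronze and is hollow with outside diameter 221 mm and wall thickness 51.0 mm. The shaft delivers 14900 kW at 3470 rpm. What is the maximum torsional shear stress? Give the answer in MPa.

21.1 MPa

ω = 2π·3470/60 = 363.4 rad/s, so T = P/ω = 14900×10³ / 363.4 = 41000 N·m.
J = π(d_o⁴ − d_i⁴)/32 = π(0.221⁴ − 0.119⁴)/32 = 2.145×10^-4 m⁴.
τ_max = T·r/J = 41000 × 0.111 / 2.145×10^-4 = 2.112×10^7 Pa.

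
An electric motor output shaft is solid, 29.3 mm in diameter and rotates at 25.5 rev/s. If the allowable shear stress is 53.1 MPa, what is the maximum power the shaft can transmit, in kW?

42.0 kW

J = πd⁴/32 = π(0.0293)⁴/32 = 7.236×10^-8 m⁴.
T_max = τ_allow·J/r = 5.31×10^7 × 7.236×10^-8 / 0.0146 = 262.3 N·m.
ω = 2π·25.5 = 160.2 rad/s, so P_max = T_max·ω = 4.202×10^4 W.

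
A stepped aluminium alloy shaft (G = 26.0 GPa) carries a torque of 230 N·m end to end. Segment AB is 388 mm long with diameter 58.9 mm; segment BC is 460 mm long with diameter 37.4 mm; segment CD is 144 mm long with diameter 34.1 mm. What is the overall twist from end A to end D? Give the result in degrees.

J_AB = π(0.0589)⁴/32 = 1.18×10^-6 m⁴; J_BC = π(0.0374)⁴/32 = 1.92×10^-7 m⁴; J_CD = π(0.0341)⁴/32 = 1.33×10^-7 m⁴.
θ = (T/G)·Σ L_i/J_i = (230.0/26.0×10⁹)·(0.388/1.18×10^-6 + 0.460/1.92×10^-7 + 0.144/1.33×10^-7) = 0.03369 rad.

1.93°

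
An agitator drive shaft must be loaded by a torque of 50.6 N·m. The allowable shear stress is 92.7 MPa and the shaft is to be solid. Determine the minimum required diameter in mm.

14.1 mm

For a solid shaft τ_max = 16T/(πd³), so d = (16T/(π τ_allow))^(1/3) = (16·50.60/(π·9.27×10^7))^(1/3) = 0.01406 m.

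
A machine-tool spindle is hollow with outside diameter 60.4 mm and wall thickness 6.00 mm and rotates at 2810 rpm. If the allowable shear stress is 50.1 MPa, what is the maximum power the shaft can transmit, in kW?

J = π(d_o⁴ − d_i⁴)/32 = π(0.0604⁴ − 0.0484⁴)/32 = 7.679×10^-7 m⁴.
T_max = τ_allow·J/r = 5.01×10^7 × 7.679×10^-7 / 0.0302 = 1274 N·m.
ω = 2π·2810/60 = 294.3 rad/s, so P_max = T_max·ω = 3.748×10^5 W.

375 kW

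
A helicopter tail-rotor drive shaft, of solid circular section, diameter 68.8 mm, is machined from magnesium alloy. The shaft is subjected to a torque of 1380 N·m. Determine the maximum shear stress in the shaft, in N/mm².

21.6 N/mm²

J = πd⁴/32 = π(0.0688)⁴/32 = 2.200×10^-6 m⁴.
τ_max = T·r/J = 1380 × 0.0344 / 2.200×10^-6 = 2.158×10^7 Pa.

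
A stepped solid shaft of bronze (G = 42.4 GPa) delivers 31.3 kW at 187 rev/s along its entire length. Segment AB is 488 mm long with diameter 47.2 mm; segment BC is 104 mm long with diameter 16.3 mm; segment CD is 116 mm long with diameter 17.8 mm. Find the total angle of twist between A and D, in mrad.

ω = 2π·187 = 1175 rad/s, so T = P/ω = 31.3×10³ / 1175 = 26.64 N·m.
J_AB = π(0.0472)⁴/32 = 4.87×10^-7 m⁴; J_BC = π(0.0163)⁴/32 = 6.93×10^-9 m⁴; J_CD = π(0.0178)⁴/32 = 9.86×10^-9 m⁴.
θ = (T/G)·Σ L_i/J_i = (26.64/42.4×10⁹)·(0.488/4.87×10^-7 + 0.104/6.93×10^-9 + 0.116/9.86×10^-9) = 0.01745 rad.

17.5 mrad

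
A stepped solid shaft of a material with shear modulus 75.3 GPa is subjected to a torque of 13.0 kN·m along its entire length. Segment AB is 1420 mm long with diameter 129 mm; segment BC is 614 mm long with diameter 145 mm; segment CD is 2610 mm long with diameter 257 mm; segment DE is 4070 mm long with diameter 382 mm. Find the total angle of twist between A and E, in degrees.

J_AB = π(0.129)⁴/32 = 2.72×10^-5 m⁴; J_BC = π(0.145)⁴/32 = 4.34×10^-5 m⁴; J_CD = π(0.257)⁴/32 = 4.28×10^-4 m⁴; J_DE = π(0.382)⁴/32 = 2.09×10^-3 m⁴.
θ = (T/G)·Σ L_i/J_i = (13000/75.3×10⁹)·(1.42/2.72×10^-5 + 0.614/4.34×10^-5 + 2.61/4.28×10^-4 + 4.07/2.09×10^-3) = 0.01285 rad.

0.736°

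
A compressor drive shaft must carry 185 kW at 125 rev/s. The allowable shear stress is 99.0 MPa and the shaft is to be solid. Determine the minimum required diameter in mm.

ω = 2π·125 = 785.4 rad/s, so T = P/ω = 185×10³ / 785.4 = 235.5 N·m.
For a solid shaft τ_max = 16T/(πd³), so d = (16T/(π τ_allow))^(1/3) = (16·235.5/(π·9.90×10^7))^(1/3) = 0.02297 m.

23.0 mm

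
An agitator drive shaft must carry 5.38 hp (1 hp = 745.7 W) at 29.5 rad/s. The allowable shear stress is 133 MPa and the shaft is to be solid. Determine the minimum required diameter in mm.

17.3 mm

ω = 29.5 rad/s, so T = P/ω = 5.38×745.7 / 29.50 = 136.0 N·m.
For a solid shaft τ_max = 16T/(πd³), so d = (16T/(π τ_allow))^(1/3) = (16·136.0/(π·1.33×10^8))^(1/3) = 0.01733 m.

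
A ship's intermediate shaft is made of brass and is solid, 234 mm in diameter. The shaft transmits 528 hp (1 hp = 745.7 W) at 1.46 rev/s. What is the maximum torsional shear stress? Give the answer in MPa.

ω = 2π·1.46 = 9.173 rad/s, so T = P/ω = 528×745.7 / 9.173 = 42920 N·m.
J = πd⁴/32 = π(0.234)⁴/32 = 2.943×10^-4 m⁴.
τ_max = T·r/J = 42920 × 0.117 / 2.943×10^-4 = 1.706×10^7 Pa.

17.1 MPa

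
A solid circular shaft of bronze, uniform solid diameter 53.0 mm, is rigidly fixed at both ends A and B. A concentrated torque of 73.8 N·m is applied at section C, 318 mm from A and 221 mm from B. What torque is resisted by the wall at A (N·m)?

30.3 N·m

With uniform GJ and both ends fixed, compatibility θ_AC = θ_CB gives T_A·a = T_B·b, together with T_A + T_B = T₀.
T_A = T₀·b/(a+b) = 73.80·221/539.0 = 30.26 N·m; T_B = 43.54 N·m.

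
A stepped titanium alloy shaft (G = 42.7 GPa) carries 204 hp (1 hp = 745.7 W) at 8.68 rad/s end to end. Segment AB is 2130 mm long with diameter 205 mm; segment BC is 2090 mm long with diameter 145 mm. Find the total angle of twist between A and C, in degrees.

1.42°

ω = 8.68 rad/s, so T = P/ω = 204×745.7 / 8.680 = 17530 N·m.
J_AB = π(0.205)⁴/32 = 1.73×10^-4 m⁴; J_BC = π(0.145)⁴/32 = 4.34×10^-5 m⁴.
θ = (T/G)·Σ L_i/J_i = (17530/42.7×10⁹)·(2.13/1.73×10^-4 + 2.09/4.34×10^-5) = 0.02481 rad.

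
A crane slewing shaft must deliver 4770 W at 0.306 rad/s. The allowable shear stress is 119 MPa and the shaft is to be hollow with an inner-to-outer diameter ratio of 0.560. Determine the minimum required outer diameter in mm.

90.4 mm

ω = 0.306 rad/s, so T = P/ω = 4770 / 0.3060 = 15590 N·m.
For a hollow shaft with d_i/d_o = 0.560: τ_max = 16T/(π d_o³ (1−k⁴)), so d_o = [16T/(π τ_allow (1−k⁴))]^(1/3) = [16·15590/(π·1.19×10^8·0.9017)]^(1/3) = 0.09045 m.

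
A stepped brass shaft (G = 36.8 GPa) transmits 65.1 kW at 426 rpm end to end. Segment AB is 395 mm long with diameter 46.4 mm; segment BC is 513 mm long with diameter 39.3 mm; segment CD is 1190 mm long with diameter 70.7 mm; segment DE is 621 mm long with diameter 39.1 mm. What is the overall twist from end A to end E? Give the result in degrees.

14.2°

ω = 2π·426/60 = 44.61 rad/s, so T = P/ω = 65.1×10³ / 44.61 = 1459 N·m.
J_AB = π(0.0464)⁴/32 = 4.55×10^-7 m⁴; J_BC = π(0.0393)⁴/32 = 2.34×10^-7 m⁴; J_CD = π(0.0707)⁴/32 = 2.45×10^-6 m⁴; J_DE = π(0.0391)⁴/32 = 2.29×10^-7 m⁴.
θ = (T/G)·Σ L_i/J_i = (1459/36.8×10⁹)·(0.395/4.55×10^-7 + 0.513/2.34×10^-7 + 1.19/2.45×10^-6 + 0.621/2.29×10^-7) = 0.2478 rad.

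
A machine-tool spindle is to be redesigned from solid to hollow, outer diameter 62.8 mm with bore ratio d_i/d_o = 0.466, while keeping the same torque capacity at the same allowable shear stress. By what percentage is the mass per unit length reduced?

Equal τ_max and T ⇒ the solid shaft needs d_s³ = d_o³(1−k⁴), so d_s = 62.8·(1−0.466⁴)^(1/3) = 61.80 mm.
Area ratio A_h/A_s = d_o²(1−k²)/d_s² = (1−k²)/(1−k⁴)^(2/3) = 0.8085.
Mass saving = 1 − 0.8085 = 19.2 %.

19.2 %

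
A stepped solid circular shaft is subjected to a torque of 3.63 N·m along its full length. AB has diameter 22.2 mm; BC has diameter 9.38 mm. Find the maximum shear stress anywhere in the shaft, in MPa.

Under the same torque, τ_max = 16T/(πd³) is largest where d is smallest — segment BC (d = 9.38 mm).
τ_max = 16·3.630/(π·(0.00938)³) = 2.240×10^7 Pa.

22.4 MPa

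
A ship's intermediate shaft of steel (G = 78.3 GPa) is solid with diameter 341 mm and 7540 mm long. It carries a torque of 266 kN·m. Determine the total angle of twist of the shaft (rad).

0.0193 rad

J = πd⁴/32 = π(0.341)⁴/32 = 1.327×10^-3 m⁴.
θ = T·L/(G·J) = 266000 × 7.54 / (78.3×10⁹ × 1.327×10^-3) = 0.01930 rad.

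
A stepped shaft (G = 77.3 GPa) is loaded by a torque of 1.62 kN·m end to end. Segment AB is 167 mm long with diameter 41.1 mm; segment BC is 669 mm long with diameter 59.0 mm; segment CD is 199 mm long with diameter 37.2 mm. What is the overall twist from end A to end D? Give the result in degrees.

J_AB = π(0.0411)⁴/32 = 2.80×10^-7 m⁴; J_BC = π(0.0590)⁴/32 = 1.19×10^-6 m⁴; J_CD = π(0.0372)⁴/32 = 1.88×10^-7 m⁴.
θ = (T/G)·Σ L_i/J_i = (1620/77.3×10⁹)·(0.167/2.80×10^-7 + 0.669/1.19×10^-6 + 0.199/1.88×10^-7) = 0.04646 rad.

2.66°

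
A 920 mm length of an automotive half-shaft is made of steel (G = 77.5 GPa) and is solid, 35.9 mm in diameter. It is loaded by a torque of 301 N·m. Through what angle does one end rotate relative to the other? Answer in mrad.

J = πd⁴/32 = π(0.0359)⁴/32 = 1.631×10^-7 m⁴.
θ = T·L/(G·J) = 301.0 × 0.920 / (77.5×10⁹ × 1.631×10^-7) = 0.02191 rad.

21.9 mrad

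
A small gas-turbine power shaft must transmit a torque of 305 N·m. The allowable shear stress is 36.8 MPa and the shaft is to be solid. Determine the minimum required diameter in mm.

For a solid shaft τ_max = 16T/(πd³), so d = (16T/(π τ_allow))^(1/3) = (16·305.0/(π·3.68×10^7))^(1/3) = 0.03482 m.

34.8 mm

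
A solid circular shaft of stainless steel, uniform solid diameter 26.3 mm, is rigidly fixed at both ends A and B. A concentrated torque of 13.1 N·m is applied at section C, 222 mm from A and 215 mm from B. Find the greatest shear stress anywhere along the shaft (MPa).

1.86 MPa

With uniform GJ and both ends fixed, compatibility θ_AC = θ_CB gives T_A·a = T_B·b, together with T_A + T_B = T₀.
T_A = T₀·b/(a+b) = 13.10·215/437.0 = 6.445 N·m; T_B = 6.655 N·m.
τ in each portion: τ_AC = 1.80×10^6 Pa, τ_CB = 1.86×10^6 Pa; maximum is in CB.
τ_max = T_CB·r/J = 6.655·0.0132/4.70×10^-8 = 1.863×10^6 Pa.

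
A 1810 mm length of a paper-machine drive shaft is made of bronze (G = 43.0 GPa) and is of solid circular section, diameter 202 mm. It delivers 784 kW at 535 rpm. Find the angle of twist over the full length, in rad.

ω = 2π·535/60 = 56.03 rad/s, so T = P/ω = 784×10³ / 56.03 = 13990 N·m.
J = πd⁴/32 = π(0.202)⁴/32 = 1.635×10^-4 m⁴.
θ = T·L/(G·J) = 13990 × 1.81 / (43.0×10⁹ × 1.635×10^-4) = 3.604×10^-3 rad.

0.00360 rad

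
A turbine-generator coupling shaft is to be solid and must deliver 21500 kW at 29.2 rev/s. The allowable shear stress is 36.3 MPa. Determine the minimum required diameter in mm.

254 mm

ω = 2π·29.2 = 183.5 rad/s, so T = P/ω = 21500×10³ / 183.5 = 117200 N·m.
For a solid shaft τ_max = 16T/(πd³), so d = (16T/(π τ_allow))^(1/3) = (16·117200/(π·3.63×10^7))^(1/3) = 0.2543 m.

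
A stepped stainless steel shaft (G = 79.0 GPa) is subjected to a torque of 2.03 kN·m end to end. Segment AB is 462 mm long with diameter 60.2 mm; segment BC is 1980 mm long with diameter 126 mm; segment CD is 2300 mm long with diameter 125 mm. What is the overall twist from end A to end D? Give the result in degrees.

J_AB = π(0.0602)⁴/32 = 1.29×10^-6 m⁴; J_BC = π(0.126)⁴/32 = 2.47×10^-5 m⁴; J_CD = π(0.125)⁴/32 = 2.40×10^-5 m⁴.
θ = (T/G)·Σ L_i/J_i = (2030/79.0×10⁹)·(0.462/1.29×10^-6 + 1.98/2.47×10^-5 + 2.30/2.40×10^-5) = 0.01373 rad.

0.787°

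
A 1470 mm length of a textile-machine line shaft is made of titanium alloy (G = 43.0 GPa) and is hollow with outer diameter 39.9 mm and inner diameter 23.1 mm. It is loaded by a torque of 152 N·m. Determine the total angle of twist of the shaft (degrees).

J = π(d_o⁴ − d_i⁴)/32 = π(0.0399⁴ − 0.0231⁴)/32 = 2.209×10^-7 m⁴.
θ = T·L/(G·J) = 152.0 × 1.47 / (43.0×10⁹ × 2.209×10^-7) = 0.02353 rad.

1.35°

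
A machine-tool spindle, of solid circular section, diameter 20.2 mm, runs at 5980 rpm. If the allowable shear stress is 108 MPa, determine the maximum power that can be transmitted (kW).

109 kW

J = πd⁴/32 = π(0.0202)⁴/32 = 1.635×10^-8 m⁴.
T_max = τ_allow·J/r = 1.08×10^8 × 1.635×10^-8 / 0.0101 = 174.8 N·m.
ω = 2π·5980/60 = 626.2 rad/s, so P_max = T_max·ω = 1.095×10^5 W.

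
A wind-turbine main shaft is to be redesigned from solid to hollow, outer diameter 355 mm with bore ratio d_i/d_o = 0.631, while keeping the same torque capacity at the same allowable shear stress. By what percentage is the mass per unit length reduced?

32.5 %

Equal τ_max and T ⇒ the solid shaft needs d_s³ = d_o³(1−k⁴), so d_s = 355·(1−0.631⁴)^(1/3) = 335.2 mm.
Area ratio A_h/A_s = d_o²(1−k²)/d_s² = (1−k²)/(1−k⁴)^(2/3) = 0.6752.
Mass saving = 1 − 0.6752 = 32.5 %.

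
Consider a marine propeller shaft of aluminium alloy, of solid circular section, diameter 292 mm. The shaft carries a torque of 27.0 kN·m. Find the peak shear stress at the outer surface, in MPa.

J = πd⁴/32 = π(0.292)⁴/32 = 7.137×10^-4 m⁴.
τ_max = T·r/J = 27000 × 0.146 / 7.137×10^-4 = 5.523×10^6 Pa.

5.52 MPa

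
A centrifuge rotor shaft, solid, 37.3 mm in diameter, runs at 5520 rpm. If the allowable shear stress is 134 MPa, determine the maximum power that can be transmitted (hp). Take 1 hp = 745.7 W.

1060 hp

J = πd⁴/32 = π(0.0373)⁴/32 = 1.900×10^-7 m⁴.
T_max = τ_allow·J/r = 1.34×10^8 × 1.900×10^-7 / 0.0186 = 1365 N·m.
ω = 2π·5520/60 = 578.1 rad/s, so P_max = T_max·ω = 7.893×10^5 W.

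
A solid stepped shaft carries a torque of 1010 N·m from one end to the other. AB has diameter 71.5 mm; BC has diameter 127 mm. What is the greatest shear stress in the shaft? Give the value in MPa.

Under the same torque, τ_max = 16T/(πd³) is largest where d is smallest — segment AB (d = 71.5 mm).
τ_max = 16·1010/(π·(0.0715)³) = 1.407×10^7 Pa.

14.1 MPa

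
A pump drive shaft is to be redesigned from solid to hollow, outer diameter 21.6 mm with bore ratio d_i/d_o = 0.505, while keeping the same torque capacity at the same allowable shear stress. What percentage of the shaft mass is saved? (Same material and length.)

Equal τ_max and T ⇒ the solid shaft needs d_s³ = d_o³(1−k⁴), so d_s = 21.6·(1−0.505⁴)^(1/3) = 21.12 mm.
Area ratio A_h/A_s = d_o²(1−k²)/d_s² = (1−k²)/(1−k⁴)^(2/3) = 0.7791.
Mass saving = 1 − 0.7791 = 22.1 %.

22.1 %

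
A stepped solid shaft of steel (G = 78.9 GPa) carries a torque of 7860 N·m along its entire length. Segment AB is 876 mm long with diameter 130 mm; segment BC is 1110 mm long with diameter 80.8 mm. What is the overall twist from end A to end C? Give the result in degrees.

J_AB = π(0.130)⁴/32 = 2.80×10^-5 m⁴; J_BC = π(0.0808)⁴/32 = 4.18×10^-6 m⁴.
θ = (T/G)·Σ L_i/J_i = (7860/78.9×10⁹)·(0.876/2.80×10^-5 + 1.11/4.18×10^-6) = 0.02954 rad.

1.69°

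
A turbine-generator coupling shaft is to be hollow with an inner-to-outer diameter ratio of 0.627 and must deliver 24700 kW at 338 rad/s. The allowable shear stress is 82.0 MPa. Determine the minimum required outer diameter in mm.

ω = 338 rad/s, so T = P/ω = 24700×10³ / 338.0 = 73080 N·m.
For a hollow shaft with d_i/d_o = 0.627: τ_max = 16T/(π d_o³ (1−k⁴)), so d_o = [16T/(π τ_allow (1−k⁴))]^(1/3) = [16·73080/(π·8.20×10^7·0.8454)]^(1/3) = 0.1751 m.

175 mm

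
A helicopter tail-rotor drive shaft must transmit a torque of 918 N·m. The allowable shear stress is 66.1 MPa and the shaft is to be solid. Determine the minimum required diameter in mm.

41.4 mm

For a solid shaft τ_max = 16T/(πd³), so d = (16T/(π τ_allow))^(1/3) = (16·918.0/(π·6.61×10^7))^(1/3) = 0.04136 m.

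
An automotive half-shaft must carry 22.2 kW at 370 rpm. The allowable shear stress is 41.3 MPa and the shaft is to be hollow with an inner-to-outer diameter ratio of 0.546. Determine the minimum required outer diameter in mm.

ω = 2π·370/60 = 38.75 rad/s, so T = P/ω = 22.2×10³ / 38.75 = 573.0 N·m.
For a hollow shaft with d_i/d_o = 0.546: τ_max = 16T/(π d_o³ (1−k⁴)), so d_o = [16T/(π τ_allow (1−k⁴))]^(1/3) = [16·573.0/(π·4.13×10^7·0.9111)]^(1/3) = 0.04264 m.

42.6 mm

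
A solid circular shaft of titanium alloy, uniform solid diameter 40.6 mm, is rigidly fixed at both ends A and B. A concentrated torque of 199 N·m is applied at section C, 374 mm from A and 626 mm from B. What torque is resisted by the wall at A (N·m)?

125 N·m

With uniform GJ and both ends fixed, compatibility θ_AC = θ_CB gives T_A·a = T_B·b, together with T_A + T_B = T₀.
T_A = T₀·b/(a+b) = 199.0·626/1000 = 124.6 N·m; T_B = 74.43 N·m.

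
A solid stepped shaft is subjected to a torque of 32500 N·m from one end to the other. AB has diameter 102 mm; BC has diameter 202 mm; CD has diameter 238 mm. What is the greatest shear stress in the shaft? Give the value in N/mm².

Under the same torque, τ_max = 16T/(πd³) is largest where d is smallest — segment AB (d = 102 mm).
τ_max = 16·32500/(π·(0.102)³) = 1.560×10^8 Pa.

156 N/mm²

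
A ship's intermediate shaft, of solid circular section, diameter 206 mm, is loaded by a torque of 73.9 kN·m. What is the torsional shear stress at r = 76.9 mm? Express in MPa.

32.1 MPa

J = πd⁴/32 = π(0.206)⁴/32 = 1.768×10^-4 m⁴.
Shear stress varies linearly with radius: τ = T·r/J = 73900 × 0.0769 / 1.768×10^-4 = 3.214×10^7 Pa.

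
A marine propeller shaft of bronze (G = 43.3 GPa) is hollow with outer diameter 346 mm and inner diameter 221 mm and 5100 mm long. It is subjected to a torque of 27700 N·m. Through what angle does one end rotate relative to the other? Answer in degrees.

0.159°

J = π(d_o⁴ − d_i⁴)/32 = π(0.346⁴ − 0.221⁴)/32 = 1.173×10^-3 m⁴.
θ = T·L/(G·J) = 27700 × 5.10 / (43.3×10⁹ × 1.173×10^-3) = 2.782×10^-3 rad.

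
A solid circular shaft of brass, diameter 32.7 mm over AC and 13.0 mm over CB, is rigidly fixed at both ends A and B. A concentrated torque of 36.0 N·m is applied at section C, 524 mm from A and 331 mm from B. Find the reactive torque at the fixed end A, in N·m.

34.6 N·m

Compatibility: T_A·a/J_AC = T_B·b/J_CB with T_A + T_B = T₀.
J_AC = 1.12×10^-7 m⁴, J_CB = 2.80×10^-9 m⁴, so T_A = T₀·(J_AC/a)/((J_AC/a)+(J_CB/b)) = 34.63 N·m, T_B = 1.369 N·m.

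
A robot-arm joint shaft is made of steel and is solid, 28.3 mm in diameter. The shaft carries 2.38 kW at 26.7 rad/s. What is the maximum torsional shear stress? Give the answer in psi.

2910 psi

ω = 26.7 rad/s, so T = P/ω = 2.38×10³ / 26.70 = 89.14 N·m.
J = πd⁴/32 = π(0.0283)⁴/32 = 6.297×10^-8 m⁴.
τ_max = T·r/J = 89.14 × 0.0142 / 6.297×10^-8 = 2.003×10^7 Pa.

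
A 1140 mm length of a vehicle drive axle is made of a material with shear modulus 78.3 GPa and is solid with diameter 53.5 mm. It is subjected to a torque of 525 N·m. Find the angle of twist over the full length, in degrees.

0.545°

J = πd⁴/32 = π(0.0535)⁴/32 = 8.043×10^-7 m⁴.
θ = T·L/(G·J) = 525.0 × 1.14 / (78.3×10⁹ × 8.043×10^-7) = 9.504×10^-3 rad.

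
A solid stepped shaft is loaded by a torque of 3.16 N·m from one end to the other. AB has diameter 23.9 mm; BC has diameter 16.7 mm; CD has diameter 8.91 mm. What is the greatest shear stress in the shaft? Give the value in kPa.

22800 kPa

Under the same torque, τ_max = 16T/(πd³) is largest where d is smallest — segment CD (d = 8.91 mm).
τ_max = 16·3.160/(π·(0.00891)³) = 2.275×10^7 Pa.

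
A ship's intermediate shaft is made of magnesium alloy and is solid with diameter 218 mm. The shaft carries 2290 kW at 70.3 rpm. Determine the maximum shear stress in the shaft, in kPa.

ω = 2π·70.3/60 = 7.362 rad/s, so T = P/ω = 2290×10³ / 7.362 = 311100 N·m.
J = πd⁴/32 = π(0.218)⁴/32 = 2.217×10^-4 m⁴.
τ_max = T·r/J = 311100 × 0.109 / 2.217×10^-4 = 1.529×10^8 Pa.

153000 kPa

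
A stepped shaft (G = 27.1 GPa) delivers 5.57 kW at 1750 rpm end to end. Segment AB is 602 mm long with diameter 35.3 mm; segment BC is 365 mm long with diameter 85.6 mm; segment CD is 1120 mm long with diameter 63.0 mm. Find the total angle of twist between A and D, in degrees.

0.305°

ω = 2π·1750/60 = 183.3 rad/s, so T = P/ω = 5.57×10³ / 183.3 = 30.39 N·m.
J_AB = π(0.0353)⁴/32 = 1.52×10^-7 m⁴; J_BC = π(0.0856)⁴/32 = 5.27×10^-6 m⁴; J_CD = π(0.0630)⁴/32 = 1.55×10^-6 m⁴.
θ = (T/G)·Σ L_i/J_i = (30.39/27.1×10⁹)·(0.602/1.52×10^-7 + 0.365/5.27×10^-6 + 1.12/1.55×10^-6) = 5.319×10^-3 rad.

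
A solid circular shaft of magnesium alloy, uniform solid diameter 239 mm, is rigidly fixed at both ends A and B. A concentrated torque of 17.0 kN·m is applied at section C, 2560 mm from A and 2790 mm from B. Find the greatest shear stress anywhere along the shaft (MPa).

With uniform GJ and both ends fixed, compatibility θ_AC = θ_CB gives T_A·a = T_B·b, together with T_A + T_B = T₀.
T_A = T₀·b/(a+b) = 17000·2790/5350 = 8865 N·m; T_B = 8135 N·m.
τ in each portion: τ_AC = 3.31×10^6 Pa, τ_CB = 3.03×10^6 Pa; maximum is in AC.
τ_max = T_AC·r/J = 8865·0.119/3.20×10^-4 = 3.307×10^6 Pa.

3.31 MPa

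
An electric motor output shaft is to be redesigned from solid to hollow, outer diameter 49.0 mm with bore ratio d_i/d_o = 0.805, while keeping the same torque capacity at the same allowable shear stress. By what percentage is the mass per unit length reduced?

Equal τ_max and T ⇒ the solid shaft needs d_s³ = d_o³(1−k⁴), so d_s = 49.0·(1−0.805⁴)^(1/3) = 40.87 mm.
Area ratio A_h/A_s = d_o²(1−k²)/d_s² = (1−k²)/(1−k⁴)^(2/3) = 0.5061.
Mass saving = 1 − 0.5061 = 49.4 %.

49.4 %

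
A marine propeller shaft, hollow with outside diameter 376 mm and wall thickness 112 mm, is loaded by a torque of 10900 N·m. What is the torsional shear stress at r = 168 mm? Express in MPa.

J = π(d_o⁴ − d_i⁴)/32 = π(0.376⁴ − 0.152⁴)/32 = 1.910×10^-3 m⁴.
Shear stress varies linearly with radius: τ = T·r/J = 10900 × 0.168 / 1.910×10^-3 = 9.588×10^5 Pa.

0.959 MPa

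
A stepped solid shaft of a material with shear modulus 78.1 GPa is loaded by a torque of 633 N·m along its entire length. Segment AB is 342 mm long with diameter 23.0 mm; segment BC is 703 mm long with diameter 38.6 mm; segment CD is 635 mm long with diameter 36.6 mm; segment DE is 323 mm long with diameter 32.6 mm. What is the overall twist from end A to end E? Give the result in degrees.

J_AB = π(0.0230)⁴/32 = 2.75×10^-8 m⁴; J_BC = π(0.0386)⁴/32 = 2.18×10^-7 m⁴; J_CD = π(0.0366)⁴/32 = 1.76×10^-7 m⁴; J_DE = π(0.0326)⁴/32 = 1.11×10^-7 m⁴.
θ = (T/G)·Σ L_i/J_i = (633.0/78.1×10⁹)·(0.342/2.75×10^-8 + 0.703/2.18×10^-7 + 0.635/1.76×10^-7 + 0.323/1.11×10^-7) = 0.1799 rad.

10.3°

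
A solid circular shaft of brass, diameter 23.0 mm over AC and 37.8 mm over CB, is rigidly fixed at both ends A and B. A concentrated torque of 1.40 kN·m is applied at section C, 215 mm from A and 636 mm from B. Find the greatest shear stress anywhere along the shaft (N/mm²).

169 N/mm²

Compatibility: T_A·a/J_AC = T_B·b/J_CB with T_A + T_B = T₀.
J_AC = 2.75×10^-8 m⁴, J_CB = 2.00×10^-7 m⁴, so T_A = T₀·(J_AC/a)/((J_AC/a)+(J_CB/b)) = 403.9 N·m, T_B = 996.1 N·m.
τ in each portion: τ_AC = 1.69×10^8 Pa, τ_CB = 9.39×10^7 Pa; maximum is in AC.
τ_max = T_AC·r/J = 403.9·0.0115/2.75×10^-8 = 1.691×10^8 Pa.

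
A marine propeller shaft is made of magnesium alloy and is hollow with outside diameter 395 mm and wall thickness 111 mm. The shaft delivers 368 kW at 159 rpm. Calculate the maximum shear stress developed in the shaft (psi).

ω = 2π·159/60 = 16.65 rad/s, so T = P/ω = 368×10³ / 16.65 = 22100 N·m.
J = π(d_o⁴ − d_i⁴)/32 = π(0.395⁴ − 0.173⁴)/32 = 2.302×10^-3 m⁴.
τ_max = T·r/J = 22100 × 0.198 / 2.302×10^-3 = 1.896×10^6 Pa.

275 psi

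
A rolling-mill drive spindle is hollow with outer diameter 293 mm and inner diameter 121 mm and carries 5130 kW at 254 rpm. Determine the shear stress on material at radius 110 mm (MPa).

ω = 2π·254/60 = 26.60 rad/s, so T = P/ω = 5130×10³ / 26.60 = 192900 N·m.
J = π(d_o⁴ − d_i⁴)/32 = π(0.293⁴ − 0.121⁴)/32 = 7.025×10^-4 m⁴.
Shear stress varies linearly with radius: τ = T·r/J = 192900 × 0.110 / 7.025×10^-4 = 3.020×10^7 Pa.

30.2 MPa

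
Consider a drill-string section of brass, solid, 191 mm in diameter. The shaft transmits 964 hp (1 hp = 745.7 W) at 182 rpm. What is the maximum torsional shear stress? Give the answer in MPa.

27.6 MPa

ω = 2π·182/60 = 19.06 rad/s, so T = P/ω = 964×745.7 / 19.06 = 37720 N·m.
J = πd⁴/32 = π(0.191)⁴/32 = 1.307×10^-4 m⁴.
τ_max = T·r/J = 37720 × 0.0955 / 1.307×10^-4 = 2.757×10^7 Pa.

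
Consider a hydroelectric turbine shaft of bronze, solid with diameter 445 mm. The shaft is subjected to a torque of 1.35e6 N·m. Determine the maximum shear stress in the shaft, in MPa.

78.0 MPa

J = πd⁴/32 = π(0.445)⁴/32 = 3.850×10^-3 m⁴.
τ_max = T·r/J = 1.350e6 × 0.223 / 3.850×10^-3 = 7.802×10^7 Pa.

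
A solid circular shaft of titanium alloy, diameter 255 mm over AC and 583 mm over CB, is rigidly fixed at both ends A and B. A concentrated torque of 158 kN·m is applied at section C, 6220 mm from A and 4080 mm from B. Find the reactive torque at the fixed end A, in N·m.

Compatibility: T_A·a/J_AC = T_B·b/J_CB with T_A + T_B = T₀.
J_AC = 4.15×10^-4 m⁴, J_CB = 0.0113 m⁴, so T_A = T₀·(J_AC/a)/((J_AC/a)+(J_CB/b)) = 3704 N·m, T_B = 154300 N·m.

3700 N·m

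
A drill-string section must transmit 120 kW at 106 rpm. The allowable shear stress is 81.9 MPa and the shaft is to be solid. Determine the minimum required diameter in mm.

ω = 2π·106/60 = 11.10 rad/s, so T = P/ω = 120×10³ / 11.10 = 10810 N·m.
For a solid shaft τ_max = 16T/(πd³), so d = (16T/(π τ_allow))^(1/3) = (16·10810/(π·8.19×10^7))^(1/3) = 0.08760 m.

87.6 mm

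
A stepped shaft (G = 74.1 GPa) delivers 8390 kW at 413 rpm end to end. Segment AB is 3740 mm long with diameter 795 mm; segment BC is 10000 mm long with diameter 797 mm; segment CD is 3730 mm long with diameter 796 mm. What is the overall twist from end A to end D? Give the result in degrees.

0.0664°

ω = 2π·413/60 = 43.25 rad/s, so T = P/ω = 8390×10³ / 43.25 = 194000 N·m.
J_AB = π(0.795)⁴/32 = 0.0392 m⁴; J_BC = π(0.797)⁴/32 = 0.0396 m⁴; J_CD = π(0.796)⁴/32 = 0.0394 m⁴.
θ = (T/G)·Σ L_i/J_i = (194000/74.1×10⁹)·(3.74/0.0392 + 10.0/0.0396 + 3.73/0.0394) = 1.158×10^-3 rad.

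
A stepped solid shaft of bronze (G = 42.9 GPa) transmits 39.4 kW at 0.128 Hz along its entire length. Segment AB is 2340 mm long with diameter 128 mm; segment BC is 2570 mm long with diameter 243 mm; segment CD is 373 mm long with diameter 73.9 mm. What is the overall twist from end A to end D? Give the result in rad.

0.255 rad

ω = 2π·0.128 = 0.8042 rad/s, so T = P/ω = 39.4×10³ / 0.8042 = 48990 N·m.
J_AB = π(0.128)⁴/32 = 2.64×10^-5 m⁴; J_BC = π(0.243)⁴/32 = 3.42×10^-4 m⁴; J_CD = π(0.0739)⁴/32 = 2.93×10^-6 m⁴.
θ = (T/G)·Σ L_i/J_i = (48990/42.9×10⁹)·(2.34/2.64×10^-5 + 2.57/3.42×10^-4 + 0.373/2.93×10^-6) = 0.2554 rad.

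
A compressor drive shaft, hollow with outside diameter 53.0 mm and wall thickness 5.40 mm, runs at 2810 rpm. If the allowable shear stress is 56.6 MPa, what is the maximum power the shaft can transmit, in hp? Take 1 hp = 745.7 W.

J = π(d_o⁴ − d_i⁴)/32 = π(0.0530⁴ − 0.0422⁴)/32 = 4.633×10^-7 m⁴.
T_max = τ_allow·J/r = 5.66×10^7 × 4.633×10^-7 / 0.0265 = 989.5 N·m.
ω = 2π·2810/60 = 294.3 rad/s, so P_max = T_max·ω = 2.912×10^5 W.

390 hp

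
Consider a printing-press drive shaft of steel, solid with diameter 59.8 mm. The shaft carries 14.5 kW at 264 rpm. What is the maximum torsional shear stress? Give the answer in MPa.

12.5 MPa

ω = 2π·264/60 = 27.65 rad/s, so T = P/ω = 14.5×10³ / 27.65 = 524.5 N·m.
J = πd⁴/32 = π(0.0598)⁴/32 = 1.255×10^-6 m⁴.
τ_max = T·r/J = 524.5 × 0.0299 / 1.255×10^-6 = 1.249×10^7 Pa.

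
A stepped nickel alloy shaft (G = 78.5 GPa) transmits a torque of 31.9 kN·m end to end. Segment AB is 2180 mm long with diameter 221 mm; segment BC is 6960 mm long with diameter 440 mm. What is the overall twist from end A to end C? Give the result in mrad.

4.55 mrad

J_AB = π(0.221)⁴/32 = 2.34×10^-4 m⁴; J_BC = π(0.440)⁴/32 = 3.68×10^-3 m⁴.
θ = (T/G)·Σ L_i/J_i = (31900/78.5×10⁹)·(2.18/2.34×10^-4 + 6.96/3.68×10^-3) = 4.551×10^-3 rad.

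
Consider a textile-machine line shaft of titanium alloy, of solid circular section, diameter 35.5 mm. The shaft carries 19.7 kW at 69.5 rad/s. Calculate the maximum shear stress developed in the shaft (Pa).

ω = 69.5 rad/s, so T = P/ω = 19.7×10³ / 69.50 = 283.5 N·m.
J = πd⁴/32 = π(0.0355)⁴/32 = 1.559×10^-7 m⁴.
τ_max = T·r/J = 283.5 × 0.0177 / 1.559×10^-7 = 3.227×10^7 Pa.

3.23e7 Pa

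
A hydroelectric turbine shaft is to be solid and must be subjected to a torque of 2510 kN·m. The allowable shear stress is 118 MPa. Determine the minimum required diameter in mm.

For a solid shaft τ_max = 16T/(πd³), so d = (16T/(π τ_allow))^(1/3) = (16·2.510e6/(π·1.18×10^8))^(1/3) = 0.4767 m.

477 mm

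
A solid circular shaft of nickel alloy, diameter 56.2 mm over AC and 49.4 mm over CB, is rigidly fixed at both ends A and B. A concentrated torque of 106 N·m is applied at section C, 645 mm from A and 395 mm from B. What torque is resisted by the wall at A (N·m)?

Compatibility: T_A·a/J_AC = T_B·b/J_CB with T_A + T_B = T₀.
J_AC = 9.79×10^-7 m⁴, J_CB = 5.85×10^-7 m⁴, so T_A = T₀·(J_AC/a)/((J_AC/a)+(J_CB/b)) = 53.68 N·m, T_B = 52.32 N·m.

53.7 N·m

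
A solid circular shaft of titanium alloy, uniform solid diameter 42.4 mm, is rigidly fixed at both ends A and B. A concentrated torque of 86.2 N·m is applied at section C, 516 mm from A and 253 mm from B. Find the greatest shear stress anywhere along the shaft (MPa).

With uniform GJ and both ends fixed, compatibility θ_AC = θ_CB gives T_A·a = T_B·b, together with T_A + T_B = T₀.
T_A = T₀·b/(a+b) = 86.20·253/769.0 = 28.36 N·m; T_B = 57.84 N·m.
τ in each portion: τ_AC = 1.89×10^6 Pa, τ_CB = 3.86×10^6 Pa; maximum is in CB.
τ_max = T_CB·r/J = 57.84·0.0212/3.17×10^-7 = 3.865×10^6 Pa.

3.86 MPa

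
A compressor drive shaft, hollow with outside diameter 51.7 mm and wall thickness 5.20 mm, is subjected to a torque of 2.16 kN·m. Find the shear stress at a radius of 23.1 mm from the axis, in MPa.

120 MPa

J = π(d_o⁴ − d_i⁴)/32 = π(0.0517⁴ − 0.0413⁴)/32 = 4.158×10^-7 m⁴.
Shear stress varies linearly with radius: τ = T·r/J = 2160 × 0.0231 / 4.158×10^-7 = 1.200×10^8 Pa.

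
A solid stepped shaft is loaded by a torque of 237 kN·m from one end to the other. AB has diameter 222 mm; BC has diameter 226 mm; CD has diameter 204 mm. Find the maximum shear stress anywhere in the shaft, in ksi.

Under the same torque, τ_max = 16T/(πd³) is largest where d is smallest — segment CD (d = 204 mm).
τ_max = 16·237000/(π·(0.204)³) = 1.422×10^8 Pa.

20.6 ksi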